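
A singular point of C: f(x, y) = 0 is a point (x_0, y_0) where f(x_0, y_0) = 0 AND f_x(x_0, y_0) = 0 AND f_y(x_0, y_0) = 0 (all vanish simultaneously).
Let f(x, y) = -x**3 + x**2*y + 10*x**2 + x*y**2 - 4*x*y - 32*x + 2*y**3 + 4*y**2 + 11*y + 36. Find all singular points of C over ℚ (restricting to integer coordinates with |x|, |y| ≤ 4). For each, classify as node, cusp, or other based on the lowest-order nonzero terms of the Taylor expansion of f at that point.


Singular points: {(3, -1)}; classification: cusp.

Compute partial derivatives:
  f_x = -3*x**2 + 2*x*y + 20*x + y**2 - 4*y - 32.
  f_y = x**2 + 2*x*y - 4*x + 6*y**2 + 8*y + 11.
Scan x_0 ∈ {−4, ..., 4}. For each x_0, f_y(x_0, y) is a polynomial in y; find its integer roots y ∈ {−4, ..., 4}, then test f_x and f at those candidates.
  x = -4: f_y(-4, y) = 6*y**2 + 43; no integer root y with |y| ≤ 4.
  x = -3: f_y(-3, y) = 6*y**2 + 2*y + 32; no integer root y with |y| ≤ 4.
  x = -2: f_y(-2, y) = 6*y**2 + 4*y + 23; no integer root y with |y| ≤ 4.
  x = -1: f_y(-1, y) = 6*y**2 + 6*y + 16; no integer root y with |y| ≤ 4.
  x = 0: f_y(0, y) = 6*y**2 + 8*y + 11; no integer root y with |y| ≤ 4.
  x = 1: f_y(1, y) = 6*y**2 + 10*y + 8; no integer root y with |y| ≤ 4.
  x = 2: f_y(2, y) = 6*y**2 + 12*y + 7; no integer root y with |y| ≤ 4.
  x = 3: f_y(3, y) = 6*y**2 + 14*y + 8; vanishes at y ∈ {-1}. (3, -1): f_x = 0, f = 0 — SINGULAR.
  x = 4: f_y(4, y) = 6*y**2 + 16*y + 11; no integer root y with |y| ≤ 4.
Only singular point on the grid: (3, -1).
Classify: substitute x = 3 + u, y = -1 + v and expand: f = -u**3 + u**2*v + u*v**2 + 2*v**3 + v**2.
No constant or linear terms (consistent with a singular point). Quadratic part: v**2. Cubic part: -u**3 + u**2*v + u*v**2 + 2*v**3.
The quadratic part v**2 is a perfect square, so there is a single (double) tangent line v = 0, i.e. y = -1. Restricting the cubic part to that line (v = 0) leaves -u**3 ≠ 0, so f is not divisible by v and the branch is v² ≈ u**3 to lowest order — this is a cusp.
Classification: cusp.


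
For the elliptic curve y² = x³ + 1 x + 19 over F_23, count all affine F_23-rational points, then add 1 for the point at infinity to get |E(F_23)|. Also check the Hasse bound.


Affine points = {(2, 11), (2, 12), (3, 7), (3, 16), (4, 8), (4, 15), (7, 1), (7, 22), (11, 2), (11, 21), (17, 2), (17, 21), (18, 2), (18, 21), (20, 9), (20, 14), (21, 3), (21, 20)}; affine count = 18; |E(F_23)| = 19.

Discriminant check: Δ ∝ 4a³ + 27b² = 4·1³ + 27·19² = 4·1 + 27·361 ≡ 22 (mod 23). Nonzero ⇒ E is nonsingular.
For each x ∈ F_23, compute rhs = x³ + 1·x + 19 mod 23, then count y ∈ F_23 with y² ≡ rhs.
  x = 0: rhs = 19, matching y values: none (0 points).
  x = 1: rhs = 21, matching y values: none (0 points).
  x = 2: rhs = 6, matching y values: 11, 12 (2 points).
  x = 3: rhs = 3, matching y values: 7, 16 (2 points).
  x = 4: rhs = 18, matching y values: 8, 15 (2 points).
  x = 5: rhs = 11, matching y values: none (0 points).
  x = 6: rhs = 11, matching y values: none (0 points).
  x = 7: rhs = 1, matching y values: 1, 22 (2 points).
  x = 8: rhs = 10, matching y values: none (0 points).
  x = 9: rhs = 21, matching y values: none (0 points).
  x = 10: rhs = 17, matching y values: none (0 points).
  x = 11: rhs = 4, matching y values: 2, 21 (2 points).
  x = 12: rhs = 11, matching y values: none (0 points).
  x = 13: rhs = 21, matching y values: none (0 points).
  x = 14: rhs = 17, matching y values: none (0 points).
  x = 15: rhs = 5, matching y values: none (0 points).
  x = 16: rhs = 14, matching y values: none (0 points).
  x = 17: rhs = 4, matching y values: 2, 21 (2 points).
  x = 18: rhs = 4, matching y values: 2, 21 (2 points).
  x = 19: rhs = 20, matching y values: none (0 points).
  x = 20: rhs = 12, matching y values: 9, 14 (2 points).
  x = 21: rhs = 9, matching y values: 3, 20 (2 points).
  x = 22: rhs = 17, matching y values: none (0 points).
Total affine count: 18.
Full point count |E(F_23)| = 18 + 1 = 19.
Hasse bound: |19 − (23+1)| = |-5| = 5 ≤ 2√23 ≈ 9.5917 ✓.


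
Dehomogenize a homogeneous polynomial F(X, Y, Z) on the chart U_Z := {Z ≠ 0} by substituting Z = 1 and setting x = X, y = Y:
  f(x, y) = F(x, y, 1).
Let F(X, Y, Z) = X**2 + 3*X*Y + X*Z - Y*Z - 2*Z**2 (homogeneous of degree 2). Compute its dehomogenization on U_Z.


f(x, y) = x**2 + 3*x*y + x - y - 2

On U_Z we set Z = 1. Each monomial c·X^i·Y^j·Z^k in F becomes c·x^i·y^j·1^k = c·x^i·y^j.
Substituting Z = 1: F(X, Y, 1) = x**2 + 3*x*y + x - y - 2.
Note: deg(f) ≤ deg(F) = 2; strict inequality happens when F is divisible by Z (lost terms).


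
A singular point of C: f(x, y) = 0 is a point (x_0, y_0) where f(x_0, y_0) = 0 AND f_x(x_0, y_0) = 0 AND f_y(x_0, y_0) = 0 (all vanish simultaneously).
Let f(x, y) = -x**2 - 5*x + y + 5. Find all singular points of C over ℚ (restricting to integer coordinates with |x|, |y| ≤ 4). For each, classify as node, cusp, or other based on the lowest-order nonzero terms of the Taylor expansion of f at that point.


No singular points in the scanned grid; C is smooth there.

Compute partial derivatives:
  f_x = -2*x - 5.
  f_y = 1.
f_y = 1 is a nonzero constant, so f_y never vanishes: no point (x, y) can satisfy f = f_x = f_y = 0. In particular no (x, y) ∈ {−4, ..., 4}² is singular; the curve is smooth.


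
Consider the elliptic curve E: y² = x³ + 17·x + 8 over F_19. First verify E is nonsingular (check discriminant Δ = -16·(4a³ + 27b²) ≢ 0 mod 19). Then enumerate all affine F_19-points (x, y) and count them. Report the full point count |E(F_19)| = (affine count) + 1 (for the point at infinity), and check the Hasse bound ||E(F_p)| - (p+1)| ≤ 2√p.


Affine points = {(1, 8), (1, 11), (4, 8), (4, 11), (5, 3), (5, 16), (9, 4), (9, 15), (10, 0), (11, 5), (11, 14), (14, 8), (14, 11), (15, 3), (15, 16), (16, 5), (16, 14), (17, 2), (17, 17), (18, 3), (18, 16)}; affine count = 21; |E(F_19)| = 22.

Discriminant check: Δ ∝ 4a³ + 27b² = 4·17³ + 27·8² = 4·4913 + 27·64 ≡ 5 (mod 19). Nonzero ⇒ E is nonsingular.
For each x ∈ F_19, compute rhs = x³ + 17·x + 8 mod 19, then count y ∈ F_19 with y² ≡ rhs.
  x = 0: rhs = 8, matching y values: none (0 points).
  x = 1: rhs = 7, matching y values: 8, 11 (2 points).
  x = 2: rhs = 12, matching y values: none (0 points).
  x = 3: rhs = 10, matching y values: none (0 points).
  x = 4: rhs = 7, matching y values: 8, 11 (2 points).
  x = 5: rhs = 9, matching y values: 3, 16 (2 points).
  x = 6: rhs = 3, matching y values: none (0 points).
  x = 7: rhs = 14, matching y values: none (0 points).
  x = 8: rhs = 10, matching y values: none (0 points).
  x = 9: rhs = 16, matching y values: 4, 15 (2 points).
  x = 10: rhs = 0, matching y values: 0 (1 points).
  x = 11: rhs = 6, matching y values: 5, 14 (2 points).
  x = 12: rhs = 2, matching y values: none (0 points).
  x = 13: rhs = 13, matching y values: none (0 points).
  x = 14: rhs = 7, matching y values: 8, 11 (2 points).
  x = 15: rhs = 9, matching y values: 3, 16 (2 points).
  x = 16: rhs = 6, matching y values: 5, 14 (2 points).
  x = 17: rhs = 4, matching y values: 2, 17 (2 points).
  x = 18: rhs = 9, matching y values: 3, 16 (2 points).
Total affine count: 21.
Full point count |E(F_19)| = 21 + 1 = 22.
Hasse bound: |22 − (19+1)| = |2| = 2 ≤ 2√19 ≈ 8.7178 ✓.


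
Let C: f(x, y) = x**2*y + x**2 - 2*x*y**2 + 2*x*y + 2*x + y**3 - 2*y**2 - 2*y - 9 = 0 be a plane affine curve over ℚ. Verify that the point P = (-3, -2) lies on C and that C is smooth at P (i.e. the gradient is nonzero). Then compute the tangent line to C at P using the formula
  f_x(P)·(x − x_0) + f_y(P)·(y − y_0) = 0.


Tangent line at P: -4*x - 3*y - 18 = 0.

Step 1: f(-3, -2) = 0, so P lies on C.
Step 2: partial derivatives
  f_x(x, y) = 2*x*y + 2*x - 2*y**2 + 2*y + 2, f_y(x, y) = x**2 - 4*x*y + 2*x + 3*y**2 - 4*y - 2.
  f_x(P) = -4, f_y(P) = -3 (gradient nonzero, so P is smooth).
Step 3: tangent line at P: -4·(x − -3) + -3·(y − -2) = 0.
Expanding: -4*x - 3*y - 18 = 0.


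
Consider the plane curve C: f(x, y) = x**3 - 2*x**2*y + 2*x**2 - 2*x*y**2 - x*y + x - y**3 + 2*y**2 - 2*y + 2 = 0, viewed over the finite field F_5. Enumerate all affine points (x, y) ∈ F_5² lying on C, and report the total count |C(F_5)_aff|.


Affine F_5-points: {(1, 1), (2, 0), (2, 1), (2, 2), (3, 0), (3, 2), (3, 4), (4, 4)}; count = 8.

For each of the 25 pairs (x, y) ∈ F_5², evaluate f(x, y) mod 5. Record the zeros.
  x = 0: [0↦2, 1↦1, 2↦3, 3↦2, 4↦2]  zeros at y ∈ ∅
  x = 1: [0↦1, 1↦0, 2↦3, 3↦4, 4↦2]  zeros at y ∈ {1}
  x = 2: [0↦0, 1↦0, 2↦0, 3↦4, 4↦1]  zeros at y ∈ {0, 1, 2}
  x = 3: [0↦0, 1↦2, 2↦0, 3↦3, 4↦0]  zeros at y ∈ {0, 2, 4}
  x = 4: [0↦2, 1↦2, 2↦4, 3↦2, 4↦0]  zeros at y ∈ {4}
Collecting zeros: affine points = {(1, 1), (2, 0), (2, 1), (2, 2), (3, 0), (3, 2), (3, 4), (4, 4)}.
Total count |C(F_5)_aff| = 8.


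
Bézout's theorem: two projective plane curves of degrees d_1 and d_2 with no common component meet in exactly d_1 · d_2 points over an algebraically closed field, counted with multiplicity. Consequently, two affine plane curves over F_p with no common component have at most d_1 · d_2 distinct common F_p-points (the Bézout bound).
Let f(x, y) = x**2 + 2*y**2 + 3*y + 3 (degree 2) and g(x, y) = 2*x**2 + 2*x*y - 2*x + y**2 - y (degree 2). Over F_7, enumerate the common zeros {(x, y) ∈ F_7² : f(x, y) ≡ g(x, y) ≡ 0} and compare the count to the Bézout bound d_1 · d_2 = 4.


Common zeros: {(2, 2), (4, 5)}; count = 2; Bézout bound = 4.

deg(f) = 2, deg(g) = 2, so Bézout bound = 4.
Scan x ∈ F_7. For each x, list the y ∈ F_7 with f(x, y) ≡ 0 and those with g(x, y) ≡ 0 (mod 7); the common zeros in that column are the intersection.
  x = 0: f ≡ 0 at y ∈ ∅; g ≡ 0 at y ∈ {0, 1}; common: ∅.
  x = 1: f ≡ 0 at y ∈ ∅; g ≡ 0 at y ∈ {0, 6}; common: ∅.
  x = 2: f ≡ 0 at y ∈ {0, 2}; g ≡ 0 at y ∈ {2}; common: {2}.
  x = 3: f ≡ 0 at y ∈ {4, 5}; g ≡ 0 at y ∈ ∅; common: ∅.
  x = 4: f ≡ 0 at y ∈ {4, 5}; g ≡ 0 at y ∈ {2, 5}; common: {5}.
  x = 5: f ≡ 0 at y ∈ {0, 2}; g ≡ 0 at y ∈ ∅; common: ∅.
  x = 6: f ≡ 0 at y ∈ ∅; g ≡ 0 at y ∈ {5}; common: ∅.
Collecting: common zeros = {(2, 2), (4, 5)}, so the count is 2.
Comparison with the Bézout bound: 2 ≤ 4 = deg(f)·deg(g), as expected for curves with no common component (the affine F_7-count falls short of the bound because intersections may lie at infinity, over extension fields, or carry multiplicity).


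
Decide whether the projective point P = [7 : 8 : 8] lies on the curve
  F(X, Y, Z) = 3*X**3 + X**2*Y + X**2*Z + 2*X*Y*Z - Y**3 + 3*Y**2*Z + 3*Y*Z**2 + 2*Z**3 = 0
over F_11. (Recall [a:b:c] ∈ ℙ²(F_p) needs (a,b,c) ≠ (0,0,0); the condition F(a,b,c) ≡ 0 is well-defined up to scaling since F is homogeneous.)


F(7,8,8) ≡ 1 (mod 11); P is NOT on the curve.

Evaluate F(7, 8, 8) term-by-term (mod 11).
  3*X**3 ↦ 3·343·1·1 = 1029
  X**2*Y ↦ 1·49·8·1 = 392
  X**2*Z ↦ 1·49·1·8 = 392
  2*X*Y*Z ↦ 2·7·8·8 = 896
  -Y**3 ↦ -1·1·512·1 = -512
  3*Y**2*Z ↦ 3·1·64·8 = 1536
  3*Y*Z**2 ↦ 3·1·8·64 = 1536
  2*Z**3 ↦ 2·1·1·512 = 1024
Sum: F(7, 8, 8) = (1029) + (392) + (392) + (896) + (-512) + (1536) + (1536) + (1024) = 6293.
Reducing mod 11: 6293 ≡ 1 (mod 11).
Since F(a, b, c) ≡ 1 ≠ 0 (mod 11), P does NOT lie on the curve.


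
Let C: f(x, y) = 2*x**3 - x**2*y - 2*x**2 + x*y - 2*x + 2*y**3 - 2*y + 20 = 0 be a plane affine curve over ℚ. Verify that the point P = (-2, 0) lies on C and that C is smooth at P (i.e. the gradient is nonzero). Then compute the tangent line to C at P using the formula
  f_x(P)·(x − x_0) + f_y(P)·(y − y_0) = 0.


Tangent line at P: 30*x - 8*y + 60 = 0.

Step 1: f(-2, 0) = 0, so P lies on C.
Step 2: partial derivatives
  f_x(x, y) = 6*x**2 - 2*x*y - 4*x + y - 2, f_y(x, y) = -x**2 + x + 6*y**2 - 2.
  f_x(P) = 30, f_y(P) = -8 (gradient nonzero, so P is smooth).
Step 3: tangent line at P: 30·(x − -2) + -8·(y − 0) = 0.
Expanding: 30*x - 8*y + 60 = 0.


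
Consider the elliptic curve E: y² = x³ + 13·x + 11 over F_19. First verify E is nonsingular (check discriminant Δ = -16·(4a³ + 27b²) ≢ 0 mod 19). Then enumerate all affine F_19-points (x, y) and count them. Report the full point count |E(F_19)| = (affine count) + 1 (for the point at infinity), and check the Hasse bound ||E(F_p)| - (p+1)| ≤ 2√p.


Affine points = {(0, 7), (0, 12), (1, 5), (1, 14), (2, 8), (2, 11), (3, 1), (3, 18), (5, 7), (5, 12), (6, 1), (6, 18), (8, 0), (10, 1), (10, 18), (14, 7), (14, 12), (15, 3), (15, 16), (18, 4), (18, 15)}; affine count = 21; |E(F_19)| = 22.

Discriminant check: Δ ∝ 4a³ + 27b² = 4·13³ + 27·11² = 4·2197 + 27·121 ≡ 9 (mod 19). Nonzero ⇒ E is nonsingular.
For each x ∈ F_19, compute rhs = x³ + 13·x + 11 mod 19, then count y ∈ F_19 with y² ≡ rhs.
  x = 0: rhs = 11, matching y values: 7, 12 (2 points).
  x = 1: rhs = 6, matching y values: 5, 14 (2 points).
  x = 2: rhs = 7, matching y values: 8, 11 (2 points).
  x = 3: rhs = 1, matching y values: 1, 18 (2 points).
  x = 4: rhs = 13, matching y values: none (0 points).
  x = 5: rhs = 11, matching y values: 7, 12 (2 points).
  x = 6: rhs = 1, matching y values: 1, 18 (2 points).
  x = 7: rhs = 8, matching y values: none (0 points).
  x = 8: rhs = 0, matching y values: 0 (1 points).
  x = 9: rhs = 2, matching y values: none (0 points).
  x = 10: rhs = 1, matching y values: 1, 18 (2 points).
  x = 11: rhs = 3, matching y values: none (0 points).
  x = 12: rhs = 14, matching y values: none (0 points).
  x = 13: rhs = 2, matching y values: none (0 points).
  x = 14: rhs = 11, matching y values: 7, 12 (2 points).
  x = 15: rhs = 9, matching y values: 3, 16 (2 points).
  x = 16: rhs = 2, matching y values: none (0 points).
  x = 17: rhs = 15, matching y values: none (0 points).
  x = 18: rhs = 16, matching y values: 4, 15 (2 points).
Total affine count: 21.
Full point count |E(F_19)| = 21 + 1 = 22.
Hasse bound: |22 − (19+1)| = |2| = 2 ≤ 2√19 ≈ 8.7178 ✓.


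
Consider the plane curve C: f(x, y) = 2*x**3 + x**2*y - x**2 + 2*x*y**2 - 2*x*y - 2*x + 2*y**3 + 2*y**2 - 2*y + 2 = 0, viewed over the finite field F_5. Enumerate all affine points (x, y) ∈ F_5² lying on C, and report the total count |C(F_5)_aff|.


Affine F_5-points: {(2, 0), (3, 3)}; count = 2.

For each of the 25 pairs (x, y) ∈ F_5², evaluate f(x, y) mod 5. Record the zeros.
  x = 0: [0↦2, 1↦4, 2↦2, 3↦3, 4↦4]  zeros at y ∈ ∅
  x = 1: [0↦1, 1↦4, 2↦2, 3↦2, 4↦1]  zeros at y ∈ ∅
  x = 2: [0↦0, 1↦1, 2↦1, 3↦2, 4↦1]  zeros at y ∈ {0}
  x = 3: [0↦1, 1↦2, 2↦1, 3↦0, 4↦1]  zeros at y ∈ {3}
  x = 4: [0↦1, 1↦4, 2↦4, 3↦3, 4↦3]  zeros at y ∈ ∅
Collecting zeros: affine points = {(2, 0), (3, 3)}.
Total count |C(F_5)_aff| = 2.


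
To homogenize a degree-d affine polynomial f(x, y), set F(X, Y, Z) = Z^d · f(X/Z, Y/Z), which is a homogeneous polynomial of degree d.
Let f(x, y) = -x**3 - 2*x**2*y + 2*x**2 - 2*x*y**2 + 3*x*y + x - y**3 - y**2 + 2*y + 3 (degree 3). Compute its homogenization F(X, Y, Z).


F(X, Y, Z) = -X**3 - 2*X**2*Y + 2*X**2*Z - 2*X*Y**2 + 3*X*Y*Z + X*Z**2 - Y**3 - Y**2*Z + 2*Y*Z**2 + 3*Z**3

deg(f) = 3.
Substitute x = X/Z, y = Y/Z into f, then multiply by Z^3.
  monomial -1·x^3·y^0 ↦ -1·X^3·Y^0·Z^0.
  monomial -2·x^2·y^1 ↦ -2·X^2·Y^1·Z^0.
  monomial 2·x^2·y^0 ↦ 2·X^2·Y^0·Z^1.
  monomial -2·x^1·y^2 ↦ -2·X^1·Y^2·Z^0.
  monomial 3·x^1·y^1 ↦ 3·X^1·Y^1·Z^1.
  monomial 1·x^1·y^0 ↦ 1·X^1·Y^0·Z^2.
  monomial -1·x^0·y^3 ↦ -1·X^0·Y^3·Z^0.
  monomial -1·x^0·y^2 ↦ -1·X^0·Y^2·Z^1.
  monomial 2·x^0·y^1 ↦ 2·X^0·Y^1·Z^2.
  monomial 3·x^0·y^0 ↦ 3·X^0·Y^0·Z^3.
Collecting: F(X, Y, Z) = -X**3 - 2*X**2*Y + 2*X**2*Z - 2*X*Y**2 + 3*X*Y*Z + X*Z**2 - Y**3 - Y**2*Z + 2*Y*Z**2 + 3*Z**3.


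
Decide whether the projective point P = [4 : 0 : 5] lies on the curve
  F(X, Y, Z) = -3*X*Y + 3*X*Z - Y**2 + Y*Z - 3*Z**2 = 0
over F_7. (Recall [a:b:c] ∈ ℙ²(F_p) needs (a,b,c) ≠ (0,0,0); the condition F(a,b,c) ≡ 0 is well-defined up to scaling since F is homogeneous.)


F(4,0,5) ≡ 6 (mod 7); P is NOT on the curve.

Evaluate F(4, 0, 5) term-by-term (mod 7).
  -3*X*Y ↦ -3·4·0·1 = 0
  3*X*Z ↦ 3·4·1·5 = 60
  -Y**2 ↦ -1·1·0·1 = 0
  Y*Z ↦ 1·1·0·5 = 0
  -3*Z**2 ↦ -3·1·1·25 = -75
Sum: F(4, 0, 5) = (0) + (60) + (0) + (0) + (-75) = -15.
Reducing mod 7: -15 ≡ 6 (mod 7).
Since F(a, b, c) ≡ 6 ≠ 0 (mod 7), P does NOT lie on the curve.


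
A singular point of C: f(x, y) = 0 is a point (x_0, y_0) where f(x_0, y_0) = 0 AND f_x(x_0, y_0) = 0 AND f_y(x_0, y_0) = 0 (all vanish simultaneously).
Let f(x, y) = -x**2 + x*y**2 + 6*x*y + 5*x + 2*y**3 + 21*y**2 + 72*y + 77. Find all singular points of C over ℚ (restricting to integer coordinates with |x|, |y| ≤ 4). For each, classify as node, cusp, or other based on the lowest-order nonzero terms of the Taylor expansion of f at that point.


Singular points: {(-2, -3)}; classification: node.

Compute partial derivatives:
  f_x = -2*x + y**2 + 6*y + 5.
  f_y = 2*x*y + 6*x + 6*y**2 + 42*y + 72.
Scan x_0 ∈ {−4, ..., 4}. For each x_0, f_y(x_0, y) is a polynomial in y; find its integer roots y ∈ {−4, ..., 4}, then test f_x and f at those candidates.
  x = -4: f_y(-4, y) = 6*y**2 + 34*y + 48; vanishes at y ∈ {-3}. (-4, -3): f_x = 4 ≠ 0.
  x = -3: f_y(-3, y) = 6*y**2 + 36*y + 54; vanishes at y ∈ {-3}. (-3, -3): f_x = 2 ≠ 0.
  x = -2: f_y(-2, y) = 6*y**2 + 38*y + 60; vanishes at y ∈ {-3}. (-2, -3): f_x = 0, f = 0 — SINGULAR.
  x = -1: f_y(-1, y) = 6*y**2 + 40*y + 66; vanishes at y ∈ {-3}. (-1, -3): f_x = -2 ≠ 0.
  x = 0: f_y(0, y) = 6*y**2 + 42*y + 72; vanishes at y ∈ {-4, -3}. (0, -4): f_x = -3 ≠ 0; (0, -3): f_x = -4 ≠ 0.
  x = 1: f_y(1, y) = 6*y**2 + 44*y + 78; vanishes at y ∈ {-3}. (1, -3): f_x = -6 ≠ 0.
  x = 2: f_y(2, y) = 6*y**2 + 46*y + 84; vanishes at y ∈ {-3}. (2, -3): f_x = -8 ≠ 0.
  x = 3: f_y(3, y) = 6*y**2 + 48*y + 90; vanishes at y ∈ {-3}. (3, -3): f_x = -10 ≠ 0.
  x = 4: f_y(4, y) = 6*y**2 + 50*y + 96; vanishes at y ∈ {-3}. (4, -3): f_x = -12 ≠ 0.
Only singular point on the grid: (-2, -3).
Classify: substitute x = -2 + u, y = -3 + v and expand: f = -u**2 + u*v**2 + 2*v**3 + v**2.
No constant or linear terms (consistent with a singular point). Quadratic part: -u**2 + v**2. Cubic part: u*v**2 + 2*v**3.
The quadratic part v**2 - u**2 = (v − u)(v + u) splits into two distinct linear factors, so there are two distinct tangent lines y − -3 = ±(x − -2) — this is a node (ordinary double point).
Classification: node.


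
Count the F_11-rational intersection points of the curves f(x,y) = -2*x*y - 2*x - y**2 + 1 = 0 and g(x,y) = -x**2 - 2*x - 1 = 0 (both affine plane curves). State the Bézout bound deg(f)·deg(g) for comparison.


Common zeros: {(10, 3), (10, 10)}; count = 2; Bézout bound = 4.

deg(f) = 2, deg(g) = 2, so Bézout bound = 4.
Scan x ∈ F_11. For each x, list the y ∈ F_11 with f(x, y) ≡ 0 and those with g(x, y) ≡ 0 (mod 11); the common zeros in that column are the intersection.
  x = 0: f ≡ 0 at y ∈ {1, 10}; g ≡ 0 at y ∈ ∅; common: ∅.
  x = 1: f ≡ 0 at y ∈ {10}; g ≡ 0 at y ∈ ∅; common: ∅.
  x = 2: f ≡ 0 at y ∈ {8, 10}; g ≡ 0 at y ∈ ∅; common: ∅.
  x = 3: f ≡ 0 at y ∈ {6, 10}; g ≡ 0 at y ∈ ∅; common: ∅.
  x = 4: f ≡ 0 at y ∈ {4, 10}; g ≡ 0 at y ∈ ∅; common: ∅.
  x = 5: f ≡ 0 at y ∈ {2, 10}; g ≡ 0 at y ∈ ∅; common: ∅.
  x = 6: f ≡ 0 at y ∈ {0, 10}; g ≡ 0 at y ∈ ∅; common: ∅.
  x = 7: f ≡ 0 at y ∈ {9, 10}; g ≡ 0 at y ∈ ∅; common: ∅.
  x = 8: f ≡ 0 at y ∈ {7, 10}; g ≡ 0 at y ∈ ∅; common: ∅.
  x = 9: f ≡ 0 at y ∈ {5, 10}; g ≡ 0 at y ∈ ∅; common: ∅.
  x = 10: f ≡ 0 at y ∈ {3, 10}; g ≡ 0 at y ∈ {0, 1, 2, 3, 4, 5, 6, 7, 8, 9, 10}; common: {3, 10}.
Collecting: common zeros = {(10, 3), (10, 10)}, so the count is 2.
Comparison with the Bézout bound: 2 ≤ 4 = deg(f)·deg(g), as expected for curves with no common component (the affine F_11-count falls short of the bound because intersections may lie at infinity, over extension fields, or carry multiplicity).


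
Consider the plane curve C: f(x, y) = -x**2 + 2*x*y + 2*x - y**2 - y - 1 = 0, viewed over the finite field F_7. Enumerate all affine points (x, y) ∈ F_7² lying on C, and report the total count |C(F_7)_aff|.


Affine F_7-points: {(0, 2), (0, 4), (1, 0), (1, 1), (3, 1), (3, 4), (6, 2)}; count = 7.

For each of the 49 pairs (x, y) ∈ F_7², evaluate f(x, y) mod 7. Record the zeros.
  x = 0: [0↦6, 1↦4, 2↦0, 3↦1, 4↦0, 5↦4, 6↦6]  zeros at y ∈ {2, 4}
  x = 1: [0↦0, 1↦0, 2↦5, 3↦1, 4↦2, 5↦1, 6↦5]  zeros at y ∈ {0, 1}
  x = 2: [0↦6, 1↦1, 2↦1, 3↦6, 4↦2, 5↦3, 6↦2]  zeros at y ∈ ∅
  x = 3: [0↦3, 1↦0, 2↦2, 3↦2, 4↦0, 5↦3, 6↦4]  zeros at y ∈ {1, 4}
  x = 4: [0↦5, 1↦4, 2↦1, 3↦3, 4↦3, 5↦1, 6↦4]  zeros at y ∈ ∅
  x = 5: [0↦5, 1↦6, 2↦5, 3↦2, 4↦4, 5↦4, 6↦2]  zeros at y ∈ ∅
  x = 6: [0↦3, 1↦6, 2↦0, 3↦6, 4↦3, 5↦5, 6↦5]  zeros at y ∈ {2}
Collecting zeros: affine points = {(0, 2), (0, 4), (1, 0), (1, 1), (3, 1), (3, 4), (6, 2)}.
Total count |C(F_7)_aff| = 7.


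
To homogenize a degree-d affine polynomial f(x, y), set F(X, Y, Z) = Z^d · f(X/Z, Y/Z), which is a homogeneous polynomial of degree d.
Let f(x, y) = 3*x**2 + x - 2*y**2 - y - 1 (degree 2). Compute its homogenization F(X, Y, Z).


F(X, Y, Z) = 3*X**2 + X*Z - 2*Y**2 - Y*Z - Z**2

deg(f) = 2.
Substitute x = X/Z, y = Y/Z into f, then multiply by Z^2.
  monomial 3·x^2·y^0 ↦ 3·X^2·Y^0·Z^0.
  monomial 1·x^1·y^0 ↦ 1·X^1·Y^0·Z^1.
  monomial -2·x^0·y^2 ↦ -2·X^0·Y^2·Z^0.
  monomial -1·x^0·y^1 ↦ -1·X^0·Y^1·Z^1.
  monomial -1·x^0·y^0 ↦ -1·X^0·Y^0·Z^2.
Collecting: F(X, Y, Z) = 3*X**2 + X*Z - 2*Y**2 - Y*Z - Z**2.


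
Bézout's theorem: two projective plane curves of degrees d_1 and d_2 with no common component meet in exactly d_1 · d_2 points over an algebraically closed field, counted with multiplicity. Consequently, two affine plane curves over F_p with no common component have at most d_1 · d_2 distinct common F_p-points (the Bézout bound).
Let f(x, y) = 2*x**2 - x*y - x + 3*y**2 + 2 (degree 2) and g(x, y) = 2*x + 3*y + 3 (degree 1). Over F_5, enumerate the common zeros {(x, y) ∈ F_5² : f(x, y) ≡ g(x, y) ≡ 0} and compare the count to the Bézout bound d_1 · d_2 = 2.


Common zeros: {(0, 4), (4, 3)}; count = 2; Bézout bound = 2.

deg(f) = 2, deg(g) = 1, so Bézout bound = 2.
Scan x ∈ F_5. For each x, list the y ∈ F_5 with f(x, y) ≡ 0 and those with g(x, y) ≡ 0 (mod 5); the common zeros in that column are the intersection.
  x = 0: f ≡ 0 at y ∈ {1, 4}; g ≡ 0 at y ∈ {4}; common: {4}.
  x = 1: f ≡ 0 at y ∈ {1}; g ≡ 0 at y ∈ {0}; common: ∅.
  x = 2: f ≡ 0 at y ∈ ∅; g ≡ 0 at y ∈ {1}; common: ∅.
  x = 3: f ≡ 0 at y ∈ {3}; g ≡ 0 at y ∈ {2}; common: ∅.
  x = 4: f ≡ 0 at y ∈ {0, 3}; g ≡ 0 at y ∈ {3}; common: {3}.
Collecting: common zeros = {(0, 4), (4, 3)}, so the count is 2.
Comparison with the Bézout bound: 2 ≤ 2 = deg(f)·deg(g), as expected for curves with no common component (the bound is attained).


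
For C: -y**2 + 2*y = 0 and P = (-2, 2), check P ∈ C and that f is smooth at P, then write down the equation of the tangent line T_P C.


Tangent line at P: 4 - 2*y = 0.

Step 1: f(-2, 2) = 0, so P lies on C.
Step 2: partial derivatives
  f_x(x, y) = 0, f_y(x, y) = 2 - 2*y.
  f_x(P) = 0, f_y(P) = -2 (gradient nonzero, so P is smooth).
Step 3: tangent line at P: 0·(x − -2) + -2·(y − 2) = 0.
Expanding: 4 - 2*y = 0.


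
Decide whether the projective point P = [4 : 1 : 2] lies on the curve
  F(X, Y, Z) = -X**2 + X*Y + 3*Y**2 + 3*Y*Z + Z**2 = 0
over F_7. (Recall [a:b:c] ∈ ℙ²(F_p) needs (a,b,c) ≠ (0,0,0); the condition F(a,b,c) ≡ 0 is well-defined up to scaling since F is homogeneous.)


F(4,1,2) ≡ 1 (mod 7); P is NOT on the curve.

Evaluate F(4, 1, 2) term-by-term (mod 7).
  -X**2 ↦ -1·16·1·1 = -16
  X*Y ↦ 1·4·1·1 = 4
  3*Y**2 ↦ 3·1·1·1 = 3
  3*Y*Z ↦ 3·1·1·2 = 6
  Z**2 ↦ 1·1·1·4 = 4
Sum: F(4, 1, 2) = (-16) + (4) + (3) + (6) + (4) = 1.
Reducing mod 7: 1 ≡ 1 (mod 7).
Since F(a, b, c) ≡ 1 ≠ 0 (mod 7), P does NOT lie on the curve.


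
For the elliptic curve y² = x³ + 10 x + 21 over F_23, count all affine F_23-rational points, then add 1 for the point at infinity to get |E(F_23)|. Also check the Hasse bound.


Affine points = {(1, 3), (1, 20), (2, 7), (2, 16), (3, 3), (3, 20), (5, 9), (5, 14), (9, 9), (9, 14), (11, 6), (11, 17), (12, 11), (12, 12), (13, 5), (13, 18), (15, 2), (15, 21), (19, 3), (19, 20), (21, 4), (21, 19)}; affine count = 22; |E(F_23)| = 23.

Discriminant check: Δ ∝ 4a³ + 27b² = 4·10³ + 27·21² = 4·1000 + 27·441 ≡ 14 (mod 23). Nonzero ⇒ E is nonsingular.
For each x ∈ F_23, compute rhs = x³ + 10·x + 21 mod 23, then count y ∈ F_23 with y² ≡ rhs.
  x = 0: rhs = 21, matching y values: none (0 points).
  x = 1: rhs = 9, matching y values: 3, 20 (2 points).
  x = 2: rhs = 3, matching y values: 7, 16 (2 points).
  x = 3: rhs = 9, matching y values: 3, 20 (2 points).
  x = 4: rhs = 10, matching y values: none (0 points).
  x = 5: rhs = 12, matching y values: 9, 14 (2 points).
  x = 6: rhs = 21, matching y values: none (0 points).
  x = 7: rhs = 20, matching y values: none (0 points).
  x = 8: rhs = 15, matching y values: none (0 points).
  x = 9: rhs = 12, matching y values: 9, 14 (2 points).
  x = 10: rhs = 17, matching y values: none (0 points).
  x = 11: rhs = 13, matching y values: 6, 17 (2 points).
  x = 12: rhs = 6, matching y values: 11, 12 (2 points).
  x = 13: rhs = 2, matching y values: 5, 18 (2 points).
  x = 14: rhs = 7, matching y values: none (0 points).
  x = 15: rhs = 4, matching y values: 2, 21 (2 points).
  x = 16: rhs = 22, matching y values: none (0 points).
  x = 17: rhs = 21, matching y values: none (0 points).
  x = 18: rhs = 7, matching y values: none (0 points).
  x = 19: rhs = 9, matching y values: 3, 20 (2 points).
  x = 20: rhs = 10, matching y values: none (0 points).
  x = 21: rhs = 16, matching y values: 4, 19 (2 points).
  x = 22: rhs = 10, matching y values: none (0 points).
Total affine count: 22.
Full point count |E(F_23)| = 22 + 1 = 23.
Hasse bound: |23 − (23+1)| = |-1| = 1 ≤ 2√23 ≈ 9.5917 ✓.


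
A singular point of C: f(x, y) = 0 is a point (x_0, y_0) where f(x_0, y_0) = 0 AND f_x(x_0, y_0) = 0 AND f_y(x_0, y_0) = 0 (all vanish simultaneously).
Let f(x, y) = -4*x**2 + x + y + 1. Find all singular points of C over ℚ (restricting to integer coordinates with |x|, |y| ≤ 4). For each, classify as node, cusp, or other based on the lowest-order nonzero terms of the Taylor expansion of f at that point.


No singular points in the scanned grid; C is smooth there.

Compute partial derivatives:
  f_x = 1 - 8*x.
  f_y = 1.
f_y = 1 is a nonzero constant, so f_y never vanishes: no point (x, y) can satisfy f = f_x = f_y = 0. In particular no (x, y) ∈ {−4, ..., 4}² is singular; the curve is smooth.


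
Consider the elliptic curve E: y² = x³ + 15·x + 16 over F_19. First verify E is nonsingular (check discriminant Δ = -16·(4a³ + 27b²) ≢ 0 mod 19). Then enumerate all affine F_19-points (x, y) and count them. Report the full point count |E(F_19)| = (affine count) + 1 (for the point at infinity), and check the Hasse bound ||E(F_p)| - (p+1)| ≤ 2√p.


Affine points = {(0, 4), (0, 15), (2, 4), (2, 15), (4, 8), (4, 11), (5, 8), (5, 11), (9, 5), (9, 14), (10, 8), (10, 11), (11, 7), (11, 12), (12, 9), (12, 10), (14, 5), (14, 14), (15, 5), (15, 14), (16, 1), (16, 18), (17, 4), (17, 15), (18, 0)}; affine count = 25; |E(F_19)| = 26.

Discriminant check: Δ ∝ 4a³ + 27b² = 4·15³ + 27·16² = 4·3375 + 27·256 ≡ 6 (mod 19). Nonzero ⇒ E is nonsingular.
For each x ∈ F_19, compute rhs = x³ + 15·x + 16 mod 19, then count y ∈ F_19 with y² ≡ rhs.
  x = 0: rhs = 16, matching y values: 4, 15 (2 points).
  x = 1: rhs = 13, matching y values: none (0 points).
  x = 2: rhs = 16, matching y values: 4, 15 (2 points).
  x = 3: rhs = 12, matching y values: none (0 points).
  x = 4: rhs = 7, matching y values: 8, 11 (2 points).
  x = 5: rhs = 7, matching y values: 8, 11 (2 points).
  x = 6: rhs = 18, matching y values: none (0 points).
  x = 7: rhs = 8, matching y values: none (0 points).
  x = 8: rhs = 2, matching y values: none (0 points).
  x = 9: rhs = 6, matching y values: 5, 14 (2 points).
  x = 10: rhs = 7, matching y values: 8, 11 (2 points).
  x = 11: rhs = 11, matching y values: 7, 12 (2 points).
  x = 12: rhs = 5, matching y values: 9, 10 (2 points).
  x = 13: rhs = 14, matching y values: none (0 points).
  x = 14: rhs = 6, matching y values: 5, 14 (2 points).
  x = 15: rhs = 6, matching y values: 5, 14 (2 points).
  x = 16: rhs = 1, matching y values: 1, 18 (2 points).
  x = 17: rhs = 16, matching y values: 4, 15 (2 points).
  x = 18: rhs = 0, matching y values: 0 (1 points).
Total affine count: 25.
Full point count |E(F_19)| = 25 + 1 = 26.
Hasse bound: |26 − (19+1)| = |6| = 6 ≤ 2√19 ≈ 8.7178 ✓.


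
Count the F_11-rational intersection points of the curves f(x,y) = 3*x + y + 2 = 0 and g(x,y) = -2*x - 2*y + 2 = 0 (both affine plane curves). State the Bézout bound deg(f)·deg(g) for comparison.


Common zeros: {(4, 8)}; count = 1; Bézout bound = 1.

deg(f) = 1, deg(g) = 1, so Bézout bound = 1.
Scan x ∈ F_11. For each x, list the y ∈ F_11 with f(x, y) ≡ 0 and those with g(x, y) ≡ 0 (mod 11); the common zeros in that column are the intersection.
  x = 0: f ≡ 0 at y ∈ {9}; g ≡ 0 at y ∈ {1}; common: ∅.
  x = 1: f ≡ 0 at y ∈ {6}; g ≡ 0 at y ∈ {0}; common: ∅.
  x = 2: f ≡ 0 at y ∈ {3}; g ≡ 0 at y ∈ {10}; common: ∅.
  x = 3: f ≡ 0 at y ∈ {0}; g ≡ 0 at y ∈ {9}; common: ∅.
  x = 4: f ≡ 0 at y ∈ {8}; g ≡ 0 at y ∈ {8}; common: {8}.
  x = 5: f ≡ 0 at y ∈ {5}; g ≡ 0 at y ∈ {7}; common: ∅.
  x = 6: f ≡ 0 at y ∈ {2}; g ≡ 0 at y ∈ {6}; common: ∅.
  x = 7: f ≡ 0 at y ∈ {10}; g ≡ 0 at y ∈ {5}; common: ∅.
  x = 8: f ≡ 0 at y ∈ {7}; g ≡ 0 at y ∈ {4}; common: ∅.
  x = 9: f ≡ 0 at y ∈ {4}; g ≡ 0 at y ∈ {3}; common: ∅.
  x = 10: f ≡ 0 at y ∈ {1}; g ≡ 0 at y ∈ {2}; common: ∅.
Collecting: common zeros = {(4, 8)}, so the count is 1.
Comparison with the Bézout bound: 1 ≤ 1 = deg(f)·deg(g), as expected for curves with no common component (the bound is attained).


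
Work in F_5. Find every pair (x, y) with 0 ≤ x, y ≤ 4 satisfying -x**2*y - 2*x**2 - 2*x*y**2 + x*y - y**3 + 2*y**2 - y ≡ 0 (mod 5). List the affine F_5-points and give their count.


Affine F_5-points: {(0, 0), (0, 1), (1, 4), (2, 2), (3, 1), (4, 2)}; count = 6.

For each of the 25 pairs (x, y) ∈ F_5², evaluate f(x, y) mod 5. Record the zeros.
  x = 0: [0↦0, 1↦0, 2↦3, 3↦3, 4↦4]  zeros at y ∈ {0, 1}
  x = 1: [0↦3, 1↦1, 2↦3, 3↦3, 4↦0]  zeros at y ∈ {4}
  x = 2: [0↦2, 1↦1, 2↦0, 3↦3, 4↦4]  zeros at y ∈ {2}
  x = 3: [0↦2, 1↦0, 2↦4, 3↦3, 4↦1]  zeros at y ∈ {1}
  x = 4: [0↦3, 1↦3, 2↦0, 3↦3, 4↦1]  zeros at y ∈ {2}
Collecting zeros: affine points = {(0, 0), (0, 1), (1, 4), (2, 2), (3, 1), (4, 2)}.
Total count |C(F_5)_aff| = 6.


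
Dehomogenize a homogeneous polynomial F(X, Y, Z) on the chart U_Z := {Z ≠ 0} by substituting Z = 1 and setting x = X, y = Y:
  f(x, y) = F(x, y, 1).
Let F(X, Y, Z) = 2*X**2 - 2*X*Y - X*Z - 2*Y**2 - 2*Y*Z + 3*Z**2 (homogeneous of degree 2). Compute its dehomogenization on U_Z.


f(x, y) = 2*x**2 - 2*x*y - x - 2*y**2 - 2*y + 3

On U_Z we set Z = 1. Each monomial c·X^i·Y^j·Z^k in F becomes c·x^i·y^j·1^k = c·x^i·y^j.
Substituting Z = 1: F(X, Y, 1) = 2*x**2 - 2*x*y - x - 2*y**2 - 2*y + 3.
Note: deg(f) ≤ deg(F) = 2; strict inequality happens when F is divisible by Z (lost terms).


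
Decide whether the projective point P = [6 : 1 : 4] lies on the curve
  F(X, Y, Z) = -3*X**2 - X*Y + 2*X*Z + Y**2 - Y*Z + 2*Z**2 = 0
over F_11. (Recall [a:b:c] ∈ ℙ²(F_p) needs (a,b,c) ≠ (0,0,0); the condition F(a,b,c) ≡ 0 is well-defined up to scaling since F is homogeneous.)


F(6,1,4) ≡ 7 (mod 11); P is NOT on the curve.

Evaluate F(6, 1, 4) term-by-term (mod 11).
  -3*X**2 ↦ -3·36·1·1 = -108
  -X*Y ↦ -1·6·1·1 = -6
  2*X*Z ↦ 2·6·1·4 = 48
  Y**2 ↦ 1·1·1·1 = 1
  -Y*Z ↦ -1·1·1·4 = -4
  2*Z**2 ↦ 2·1·1·16 = 32
Sum: F(6, 1, 4) = (-108) + (-6) + (48) + (1) + (-4) + (32) = -37.
Reducing mod 11: -37 ≡ 7 (mod 11).
Since F(a, b, c) ≡ 7 ≠ 0 (mod 11), P does NOT lie on the curve.


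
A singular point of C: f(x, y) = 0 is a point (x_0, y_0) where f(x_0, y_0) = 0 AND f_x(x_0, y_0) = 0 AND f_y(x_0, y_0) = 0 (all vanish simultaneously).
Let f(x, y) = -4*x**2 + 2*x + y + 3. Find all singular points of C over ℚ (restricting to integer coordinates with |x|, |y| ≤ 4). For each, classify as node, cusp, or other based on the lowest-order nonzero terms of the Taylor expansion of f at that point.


No singular points in the scanned grid; C is smooth there.

Compute partial derivatives:
  f_x = 2 - 8*x.
  f_y = 1.
f_y = 1 is a nonzero constant, so f_y never vanishes: no point (x, y) can satisfy f = f_x = f_y = 0. In particular no (x, y) ∈ {−4, ..., 4}² is singular; the curve is smooth.


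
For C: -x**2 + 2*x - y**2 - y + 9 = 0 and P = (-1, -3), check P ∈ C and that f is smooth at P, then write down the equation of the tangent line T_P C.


Tangent line at P: 4*x + 5*y + 19 = 0.

Step 1: f(-1, -3) = 0, so P lies on C.
Step 2: partial derivatives
  f_x(x, y) = 2 - 2*x, f_y(x, y) = -2*y - 1.
  f_x(P) = 4, f_y(P) = 5 (gradient nonzero, so P is smooth).
Step 3: tangent line at P: 4·(x − -1) + 5·(y − -3) = 0.
Expanding: 4*x + 5*y + 19 = 0.


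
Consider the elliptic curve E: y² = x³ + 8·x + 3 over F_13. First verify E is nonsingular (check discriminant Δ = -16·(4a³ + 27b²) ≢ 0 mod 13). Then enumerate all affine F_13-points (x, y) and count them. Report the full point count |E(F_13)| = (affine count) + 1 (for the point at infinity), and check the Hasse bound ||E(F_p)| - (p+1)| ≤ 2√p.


Affine points = {(0, 4), (0, 9), (1, 5), (1, 8), (2, 1), (2, 12), (5, 5), (5, 8), (7, 5), (7, 8), (10, 2), (10, 11)}; affine count = 12; |E(F_13)| = 13.

Discriminant check: Δ ∝ 4a³ + 27b² = 4·8³ + 27·3² = 4·512 + 27·9 ≡ 3 (mod 13). Nonzero ⇒ E is nonsingular.
For each x ∈ F_13, compute rhs = x³ + 8·x + 3 mod 13, then count y ∈ F_13 with y² ≡ rhs.
  x = 0: rhs = 3, matching y values: 4, 9 (2 points).
  x = 1: rhs = 12, matching y values: 5, 8 (2 points).
  x = 2: rhs = 1, matching y values: 1, 12 (2 points).
  x = 3: rhs = 2, matching y values: none (0 points).
  x = 4: rhs = 8, matching y values: none (0 points).
  x = 5: rhs = 12, matching y values: 5, 8 (2 points).
  x = 6: rhs = 7, matching y values: none (0 points).
  x = 7: rhs = 12, matching y values: 5, 8 (2 points).
  x = 8: rhs = 7, matching y values: none (0 points).
  x = 9: rhs = 11, matching y values: none (0 points).
  x = 10: rhs = 4, matching y values: 2, 11 (2 points).
  x = 11: rhs = 5, matching y values: none (0 points).
  x = 12: rhs = 7, matching y values: none (0 points).
Total affine count: 12.
Full point count |E(F_13)| = 12 + 1 = 13.
Hasse bound: |13 − (13+1)| = |-1| = 1 ≤ 2√13 ≈ 7.2111 ✓.


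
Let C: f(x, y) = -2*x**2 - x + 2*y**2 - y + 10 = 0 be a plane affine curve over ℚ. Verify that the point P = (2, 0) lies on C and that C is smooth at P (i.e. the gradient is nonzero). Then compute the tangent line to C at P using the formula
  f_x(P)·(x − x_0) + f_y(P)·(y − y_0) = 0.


Tangent line at P: -9*x - y + 18 = 0.

Step 1: f(2, 0) = 0, so P lies on C.
Step 2: partial derivatives
  f_x(x, y) = -4*x - 1, f_y(x, y) = 4*y - 1.
  f_x(P) = -9, f_y(P) = -1 (gradient nonzero, so P is smooth).
Step 3: tangent line at P: -9·(x − 2) + -1·(y − 0) = 0.
Expanding: -9*x - y + 18 = 0.


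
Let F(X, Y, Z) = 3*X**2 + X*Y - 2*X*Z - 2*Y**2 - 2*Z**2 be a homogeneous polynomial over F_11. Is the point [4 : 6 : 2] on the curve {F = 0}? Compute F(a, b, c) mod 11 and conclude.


F(4,6,2) ≡ 9 (mod 11); P is NOT on the curve.

Evaluate F(4, 6, 2) term-by-term (mod 11).
  3*X**2 ↦ 3·16·1·1 = 48
  X*Y ↦ 1·4·6·1 = 24
  -2*X*Z ↦ -2·4·1·2 = -16
  -2*Y**2 ↦ -2·1·36·1 = -72
  -2*Z**2 ↦ -2·1·1·4 = -8
Sum: F(4, 6, 2) = (48) + (24) + (-16) + (-72) + (-8) = -24.
Reducing mod 11: -24 ≡ 9 (mod 11).
Since F(a, b, c) ≡ 9 ≠ 0 (mod 11), P does NOT lie on the curve.


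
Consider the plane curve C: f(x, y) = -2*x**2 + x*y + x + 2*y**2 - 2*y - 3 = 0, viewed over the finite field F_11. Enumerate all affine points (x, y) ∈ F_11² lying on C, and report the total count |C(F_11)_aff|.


Affine F_11-points: {(1, 3)}; count = 1.

For each of the 121 pairs (x, y) ∈ F_11², evaluate f(x, y) mod 11. Record the zeros.
  x = 0: [0↦8, 1↦8, 2↦1, 3↦9, 4↦10, 5↦4, 6↦2, 7↦4, 8↦10, 9↦9, 10↦1]  zeros at y ∈ ∅
  x = 1: [0↦7, 1↦8, 2↦2, 3↦0, 4↦2, 5↦8, 6↦7, 7↦10, 8↦6, 9↦6, 10↦10]  zeros at y ∈ {3}
  x = 2: [0↦2, 1↦4, 2↦10, 3↦9, 4↦1, 5↦8, 6↦8, 7↦1, 8↦9, 9↦10, 10↦4]  zeros at y ∈ ∅
  x = 3: [0↦4, 1↦7, 2↦3, 3↦3, 4↦7, 5↦4, 6↦5, 7↦10, 8↦8, 9↦10, 10↦5]  zeros at y ∈ ∅
  x = 4: [0↦2, 1↦6, 2↦3, 3↦4, 4↦9, 5↦7, 6↦9, 7↦4, 8↦3, 9↦6, 10↦2]  zeros at y ∈ ∅
  x = 5: [0↦7, 1↦1, 2↦10, 3↦1, 4↦7, 5↦6, 6↦9, 7↦5, 8↦5, 9↦9, 10↦6]  zeros at y ∈ ∅
  x = 6: [0↦8, 1↦3, 2↦2, 3↦5, 4↦1, 5↦1, 6↦5, 7↦2, 8↦3, 9↦8, 10↦6]  zeros at y ∈ ∅
  x = 7: [0↦5, 1↦1, 2↦1, 3↦5, 4↦2, 5↦3, 6↦8, 7↦6, 8↦8, 9↦3, 10↦2]  zeros at y ∈ ∅
  x = 8: [0↦9, 1↦6, 2↦7, 3↦1, 4↦10, 5↦1, 6↦7, 7↦6, 8↦9, 9↦5, 10↦5]  zeros at y ∈ ∅
  x = 9: [0↦9, 1↦7, 2↦9, 3↦4, 4↦3, 5↦6, 6↦2, 7↦2, 8↦6, 9↦3, 10↦4]  zeros at y ∈ ∅
  x = 10: [0↦5, 1↦4, 2↦7, 3↦3, 4↦3, 5↦7, 6↦4, 7↦5, 8↦10, 9↦8, 10↦10]  zeros at y ∈ ∅
Collecting zeros: affine points = {(1, 3)}.
Total count |C(F_11)_aff| = 1.


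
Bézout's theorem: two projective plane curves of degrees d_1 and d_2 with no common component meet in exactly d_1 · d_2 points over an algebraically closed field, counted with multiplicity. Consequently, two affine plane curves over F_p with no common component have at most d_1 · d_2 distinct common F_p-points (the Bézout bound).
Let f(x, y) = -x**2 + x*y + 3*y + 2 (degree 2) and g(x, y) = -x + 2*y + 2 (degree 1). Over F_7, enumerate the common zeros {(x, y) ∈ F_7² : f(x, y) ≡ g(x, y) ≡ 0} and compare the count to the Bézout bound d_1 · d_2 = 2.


Common zeros: {(4, 1)}; count = 1; Bézout bound = 2.

deg(f) = 2, deg(g) = 1, so Bézout bound = 2.
Scan x ∈ F_7. For each x, list the y ∈ F_7 with f(x, y) ≡ 0 and those with g(x, y) ≡ 0 (mod 7); the common zeros in that column are the intersection.
  x = 0: f ≡ 0 at y ∈ {4}; g ≡ 0 at y ∈ {6}; common: ∅.
  x = 1: f ≡ 0 at y ∈ {5}; g ≡ 0 at y ∈ {3}; common: ∅.
  x = 2: f ≡ 0 at y ∈ {6}; g ≡ 0 at y ∈ {0}; common: ∅.
  x = 3: f ≡ 0 at y ∈ {0}; g ≡ 0 at y ∈ {4}; common: ∅.
  x = 4: f ≡ 0 at y ∈ {0, 1, 2, 3, 4, 5, 6}; g ≡ 0 at y ∈ {1}; common: {1}.
  x = 5: f ≡ 0 at y ∈ {2}; g ≡ 0 at y ∈ {5}; common: ∅.
  x = 6: f ≡ 0 at y ∈ {3}; g ≡ 0 at y ∈ {2}; common: ∅.
Collecting: common zeros = {(4, 1)}, so the count is 1.
Comparison with the Bézout bound: 1 ≤ 2 = deg(f)·deg(g), as expected for curves with no common component (the affine F_7-count falls short of the bound because intersections may lie at infinity, over extension fields, or carry multiplicity).


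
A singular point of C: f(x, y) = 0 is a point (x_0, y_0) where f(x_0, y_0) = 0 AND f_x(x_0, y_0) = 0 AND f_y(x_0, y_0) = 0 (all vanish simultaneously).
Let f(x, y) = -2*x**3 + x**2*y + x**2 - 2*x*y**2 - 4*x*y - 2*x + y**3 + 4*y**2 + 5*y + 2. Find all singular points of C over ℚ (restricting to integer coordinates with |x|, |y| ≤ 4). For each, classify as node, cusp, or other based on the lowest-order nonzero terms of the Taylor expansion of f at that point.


Singular points: {(0, -1)}; classification: cusp.

Compute partial derivatives:
  f_x = -6*x**2 + 2*x*y + 2*x - 2*y**2 - 4*y - 2.
  f_y = x**2 - 4*x*y - 4*x + 3*y**2 + 8*y + 5.
Scan x_0 ∈ {−4, ..., 4}. For each x_0, f_y(x_0, y) is a polynomial in y; find its integer roots y ∈ {−4, ..., 4}, then test f_x and f at those candidates.
  x = -4: f_y(-4, y) = 3*y**2 + 24*y + 37; no integer root y with |y| ≤ 4.
  x = -3: f_y(-3, y) = 3*y**2 + 20*y + 26; no integer root y with |y| ≤ 4.
  x = -2: f_y(-2, y) = 3*y**2 + 16*y + 17; no integer root y with |y| ≤ 4.
  x = -1: f_y(-1, y) = 3*y**2 + 12*y + 10; no integer root y with |y| ≤ 4.
  x = 0: f_y(0, y) = 3*y**2 + 8*y + 5; vanishes at y ∈ {-1}. (0, -1): f_x = 0, f = 0 — SINGULAR.
  x = 1: f_y(1, y) = 3*y**2 + 4*y + 2; no integer root y with |y| ≤ 4.
  x = 2: f_y(2, y) = 3*y**2 + 1; no integer root y with |y| ≤ 4.
  x = 3: f_y(3, y) = 3*y**2 - 4*y + 2; no integer root y with |y| ≤ 4.
  x = 4: f_y(4, y) = 3*y**2 - 8*y + 5; vanishes at y ∈ {1}. (4, 1): f_x = -88 ≠ 0.
Only singular point on the grid: (0, -1).
Classify: substitute x = 0 + u, y = -1 + v and expand: f = -2*u**3 + u**2*v - 2*u*v**2 + v**3 + v**2.
No constant or linear terms (consistent with a singular point). Quadratic part: v**2. Cubic part: -2*u**3 + u**2*v - 2*u*v**2 + v**3.
The quadratic part v**2 is a perfect square, so there is a single (double) tangent line v = 0, i.e. y = -1. Restricting the cubic part to that line (v = 0) leaves -2*u**3 ≠ 0, so f is not divisible by v and the branch is v² ≈ 2*u**3 to lowest order — this is a cusp.
Classification: cusp.
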